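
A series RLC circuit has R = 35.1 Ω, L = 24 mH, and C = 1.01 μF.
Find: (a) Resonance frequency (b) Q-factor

Step 1 — Resonance condition Im(Z)=0 gives ω₀ = 1/√(LC).
Step 2 — ω₀ = 1/√(0.024·1.01e-06) = 6423 rad/s.
Step 3 — f₀ = ω₀/(2π) = 1022 Hz.
Step 4 — Series Q: Q = ω₀L/R = 6423·0.024/35.1 = 4.392.

(a) f₀ = 1022 Hz  (b) Q = 4.392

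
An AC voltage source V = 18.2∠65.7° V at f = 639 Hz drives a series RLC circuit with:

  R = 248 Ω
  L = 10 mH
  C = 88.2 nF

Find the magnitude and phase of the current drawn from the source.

Step 1 — Angular frequency: ω = 2π·f = 2π·639 = 4015 rad/s.
Step 2 — Component impedances:
  R: Z = R = 248 Ω
  L: Z = jωL = j·4015·0.01 = 0 + j40.15 Ω
  C: Z = 1/(jωC) = -j/(ω·C) = 0 - j2824 Ω
Step 3 — Series combination: Z_total = R + L + C = 248 - j2784 Ω = 2795∠-84.9° Ω.
Step 4 — Source phasor: V = 18.2∠65.7° V = 7.49 + j16.59 V.
Step 5 — Ohm's law: I = V / Z_total = (7.49 + j16.59) / (248 - j2784) = -0.005674 + j0.003196 A.
Step 6 — Convert to polar: |I| = 0.006512 A, ∠I = 150.6°.

I = 0.006512∠150.6° A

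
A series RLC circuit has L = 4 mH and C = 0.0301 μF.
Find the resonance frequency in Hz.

Step 1 — Resonance condition Im(Z)=0 gives ω₀ = 1/√(LC).
Step 2 — ω₀ = 1/√(0.004·3.01e-08) = 9.114e+04 rad/s.
Step 3 — f₀ = ω₀/(2π) = 1.45e+04 Hz.

f₀ = 1.45e+04 Hz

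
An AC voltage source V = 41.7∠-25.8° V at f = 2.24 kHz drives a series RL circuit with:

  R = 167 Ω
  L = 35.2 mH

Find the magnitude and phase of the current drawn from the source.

Step 1 — Angular frequency: ω = 2π·f = 2π·2240 = 1.407e+04 rad/s.
Step 2 — Component impedances:
  R: Z = R = 167 Ω
  L: Z = jωL = j·1.407e+04·0.0352 = 0 + j495.4 Ω
Step 3 — Series combination: Z_total = R + L = 167 + j495.4 Ω = 522.8∠71.4° Ω.
Step 4 — Source phasor: V = 41.7∠-25.8° V = 37.54 - j18.15 V.
Step 5 — Ohm's law: I = V / Z_total = (37.54 - j18.15) / (167 + j495.4) = -0.009958 - j0.07914 A.
Step 6 — Convert to polar: |I| = 0.07976 A, ∠I = -97.2°.

I = 0.07976∠-97.2° A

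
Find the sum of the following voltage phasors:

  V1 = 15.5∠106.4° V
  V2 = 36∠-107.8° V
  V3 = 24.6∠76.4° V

Step 1 — Convert each phasor to rectangular form:
  V1 = 15.5·(cos(106.4°) + j·sin(106.4°)) = -4.376 + j14.87 V
  V2 = 36·(cos(-107.8°) + j·sin(-107.8°)) = -11.01 - j34.28 V
  V3 = 24.6·(cos(76.4°) + j·sin(76.4°)) = 5.784 + j23.91 V
Step 2 — Sum components: V_total = -9.597 + j4.503 V.
Step 3 — Convert to polar: |V_total| = 10.6 V, ∠V_total = 154.9°.

V_total = 10.6∠154.9° V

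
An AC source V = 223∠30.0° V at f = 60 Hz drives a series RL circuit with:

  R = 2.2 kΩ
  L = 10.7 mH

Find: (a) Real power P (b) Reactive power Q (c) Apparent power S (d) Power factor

Step 1 — Angular frequency: ω = 2π·f = 2π·60 = 377 rad/s.
Step 2 — Component impedances:
  R: Z = R = 2200 Ω
  L: Z = jωL = j·377·0.0107 = 0 + j4.034 Ω
Step 3 — Series combination: Z_total = R + L = 2200 + j4.034 Ω = 2200∠0.1° Ω.
Step 4 — Source phasor: V = 223∠30.0° V = 193.1 + j111.5 V.
Step 5 — Current: I = V / Z = 0.08788 + j0.05052 A = 0.1014∠29.9° A.
Step 6 — Complex power: S = V·I* = 22.6 + j0.04145 VA.
Step 7 — Real power: P = Re(S) = 22.6 W.
Step 8 — Reactive power: Q = Im(S) = 0.04145 VAR.
Step 9 — Apparent power: |S| = 22.6 VA.
Step 10 — Power factor: PF = P/|S| = 1 (lagging).

(a) P = 22.6 W  (b) Q = 0.04145 VAR  (c) S = 22.6 VA  (d) PF = 1 (lagging)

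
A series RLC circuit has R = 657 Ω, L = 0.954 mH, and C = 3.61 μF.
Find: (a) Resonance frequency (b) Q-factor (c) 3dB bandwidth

Step 1 — Resonance: ω₀ = 1/√(LC) = 1/√(0.000954·3.61e-06) = 1.704e+04 rad/s.
Step 2 — f₀ = ω₀/(2π) = 2712 Hz.
Step 3 — Series Q: Q = ω₀L/R = 1.704e+04·0.000954/657 = 0.02474.
Step 4 — Bandwidth: Δω = ω₀/Q = 6.887e+05 rad/s; BW = Δω/(2π) = 1.096e+05 Hz.

(a) f₀ = 2712 Hz  (b) Q = 0.02474  (c) BW = 1.096e+05 Hz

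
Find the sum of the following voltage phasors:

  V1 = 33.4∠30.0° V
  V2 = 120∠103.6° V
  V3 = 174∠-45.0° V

Step 1 — Convert each phasor to rectangular form:
  V1 = 33.4·(cos(30.0°) + j·sin(30.0°)) = 28.93 + j16.7 V
  V2 = 120·(cos(103.6°) + j·sin(103.6°)) = -28.22 + j116.6 V
  V3 = 174·(cos(-45.0°) + j·sin(-45.0°)) = 123 - j123 V
Step 2 — Sum components: V_total = 123.7 + j10.3 V.
Step 3 — Convert to polar: |V_total| = 124.2 V, ∠V_total = 4.8°.

V_total = 124.2∠4.8° V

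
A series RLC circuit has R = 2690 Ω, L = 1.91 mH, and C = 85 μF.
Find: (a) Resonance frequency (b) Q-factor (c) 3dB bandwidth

Step 1 — Resonance: ω₀ = 1/√(LC) = 1/√(0.00191·8.5e-05) = 2482 rad/s.
Step 2 — f₀ = ω₀/(2π) = 395 Hz.
Step 3 — Series Q: Q = ω₀L/R = 2482·0.00191/2690 = 0.001762.
Step 4 — Bandwidth: Δω = ω₀/Q = 1.408e+06 rad/s; BW = Δω/(2π) = 2.242e+05 Hz.

(a) f₀ = 395 Hz  (b) Q = 0.001762  (c) BW = 2.242e+05 Hz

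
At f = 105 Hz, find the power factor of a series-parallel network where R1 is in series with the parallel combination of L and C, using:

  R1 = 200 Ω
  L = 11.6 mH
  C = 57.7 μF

Step 1 — Angular frequency: ω = 2π·f = 2π·105 = 659.7 rad/s.
Step 2 — Component impedances:
  R1: Z = R = 200 Ω
  L: Z = jωL = j·659.7·0.0116 = 0 + j7.653 Ω
  C: Z = 1/(jωC) = -j/(ω·C) = 0 - j26.27 Ω
Step 3 — Parallel branch: L || C = 1/(1/L + 1/C) = 0 + j10.8 Ω.
Step 4 — Series with R1: Z_total = R1 + (L || C) = 200 + j10.8 Ω = 200.3∠3.1° Ω.
Step 5 — Power factor: PF = cos(φ) = Re(Z)/|Z| = 200/200.3 = 0.9985.
Step 6 — Type: Im(Z) = 10.8 ⇒ lagging (phase φ = 3.1°).

PF = 0.9985 (lagging, φ = 3.1°)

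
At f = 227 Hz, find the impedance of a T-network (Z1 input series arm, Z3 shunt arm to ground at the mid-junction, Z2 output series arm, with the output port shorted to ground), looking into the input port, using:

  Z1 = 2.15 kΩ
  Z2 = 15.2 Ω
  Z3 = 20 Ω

Step 1 — Angular frequency: ω = 2π·f = 2π·227 = 1426 rad/s.
Step 2 — Component impedances:
  Z1: Z = R = 2150 Ω
  Z2: Z = R = 15.2 Ω
  Z3: Z = R = 20 Ω
Step 3 — With the output port shorted to ground, the output series arm Z2 runs from the junction to ground; the shunt arm Z3 also runs from the junction to ground. They appear in parallel: Z3 || Z2 = 8.636 Ω.
Step 4 — Series with input arm Z1: Z_in = Z1 + (Z3 || Z2) = 2159 Ω = 2159∠0.0° Ω.

Z = 2159 Ω = 2159∠0.0° Ω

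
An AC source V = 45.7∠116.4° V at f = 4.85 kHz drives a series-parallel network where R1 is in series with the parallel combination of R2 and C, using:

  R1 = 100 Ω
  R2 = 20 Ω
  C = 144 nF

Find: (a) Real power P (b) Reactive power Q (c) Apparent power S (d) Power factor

Step 1 — Angular frequency: ω = 2π·f = 2π·4850 = 3.047e+04 rad/s.
Step 2 — Component impedances:
  R1: Z = R = 100 Ω
  R2: Z = R = 20 Ω
  C: Z = 1/(jωC) = -j/(ω·C) = 0 - j227.9 Ω
Step 3 — Parallel branch: R2 || C = 1/(1/R2 + 1/C) = 19.85 - j1.742 Ω.
Step 4 — Series with R1: Z_total = R1 + (R2 || C) = 119.8 - j1.742 Ω = 119.9∠-0.8° Ω.
Step 5 — Source phasor: V = 45.7∠116.4° V = -20.32 + j40.93 V.
Step 6 — Current: I = V / Z = -0.1745 + j0.339 A = 0.3813∠117.2° A.
Step 7 — Complex power: S = V·I* = 17.42 - j0.2532 VA.
Step 8 — Real power: P = Re(S) = 17.42 W.
Step 9 — Reactive power: Q = Im(S) = -0.2532 VAR.
Step 10 — Apparent power: |S| = 17.42 VA.
Step 11 — Power factor: PF = P/|S| = 0.9999 (leading).

(a) P = 17.42 W  (b) Q = -0.2532 VAR  (c) S = 17.42 VA  (d) PF = 0.9999 (leading)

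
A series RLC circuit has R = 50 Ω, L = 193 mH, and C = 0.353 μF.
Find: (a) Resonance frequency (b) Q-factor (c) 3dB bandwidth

Step 1 — Resonance condition Im(Z)=0 gives ω₀ = 1/√(LC).
Step 2 — ω₀ = 1/√(0.193·3.53e-07) = 3831 rad/s.
Step 3 — f₀ = ω₀/(2π) = 609.8 Hz.
Step 4 — Series Q: Q = ω₀L/R = 3831·0.193/50 = 14.79.
Step 5 — 3dB bandwidth: Δω = ω₀/Q = 259.1 rad/s; BW = Δω/(2π) = 41.23 Hz.

(a) f₀ = 609.8 Hz  (b) Q = 14.79  (c) BW = 41.23 Hz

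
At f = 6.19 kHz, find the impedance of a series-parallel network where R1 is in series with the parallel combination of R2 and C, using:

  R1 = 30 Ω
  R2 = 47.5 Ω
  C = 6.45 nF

Step 1 — Angular frequency: ω = 2π·f = 2π·6190 = 3.889e+04 rad/s.
Step 2 — Component impedances:
  R1: Z = R = 30 Ω
  R2: Z = R = 47.5 Ω
  C: Z = 1/(jωC) = -j/(ω·C) = 0 - j3986 Ω
Step 3 — Parallel branch: R2 || C = 1/(1/R2 + 1/C) = 47.49 - j0.5659 Ω.
Step 4 — Series with R1: Z_total = R1 + (R2 || C) = 77.49 - j0.5659 Ω = 77.5∠-0.4° Ω.

Z = 77.49 - j0.5659 Ω = 77.5∠-0.4° Ω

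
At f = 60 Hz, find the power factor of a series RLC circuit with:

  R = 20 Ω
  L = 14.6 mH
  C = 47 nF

Step 1 — Angular frequency: ω = 2π·f = 2π·60 = 377 rad/s.
Step 2 — Component impedances:
  R: Z = R = 20 Ω
  L: Z = jωL = j·377·0.0146 = 0 + j5.504 Ω
  C: Z = 1/(jωC) = -j/(ω·C) = 0 - j5.644e+04 Ω
Step 3 — Series combination: Z_total = R + L + C = 20 - j5.643e+04 Ω = 5.643e+04∠-90.0° Ω.
Step 4 — Power factor: PF = cos(φ) = Re(Z)/|Z| = 20/5.643e+04 = 0.0003544.
Step 5 — Type: Im(Z) = -5.643e+04 ⇒ leading (phase φ = -90.0°).

PF = 0.0003544 (leading, φ = -90.0°)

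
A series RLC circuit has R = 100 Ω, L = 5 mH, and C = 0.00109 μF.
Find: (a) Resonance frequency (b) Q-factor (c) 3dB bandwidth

Step 1 — Resonance: ω₀ = 1/√(LC) = 1/√(0.005·1.09e-09) = 4.284e+05 rad/s.
Step 2 — f₀ = ω₀/(2π) = 6.817e+04 Hz.
Step 3 — Series Q: Q = ω₀L/R = 4.284e+05·0.005/100 = 21.42.
Step 4 — Bandwidth: Δω = ω₀/Q = 2e+04 rad/s; BW = Δω/(2π) = 3183 Hz.

(a) f₀ = 6.817e+04 Hz  (b) Q = 21.42  (c) BW = 3183 Hz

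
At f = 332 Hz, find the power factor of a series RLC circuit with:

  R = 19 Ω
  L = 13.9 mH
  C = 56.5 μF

Step 1 — Angular frequency: ω = 2π·f = 2π·332 = 2086 rad/s.
Step 2 — Component impedances:
  R: Z = R = 19 Ω
  L: Z = jωL = j·2086·0.0139 = 0 + j29 Ω
  C: Z = 1/(jωC) = -j/(ω·C) = 0 - j8.485 Ω
Step 3 — Series combination: Z_total = R + L + C = 19 + j20.51 Ω = 27.96∠47.2° Ω.
Step 4 — Power factor: PF = cos(φ) = Re(Z)/|Z| = 19/27.959 = 0.6796.
Step 5 — Type: Im(Z) = 20.51 ⇒ lagging (phase φ = 47.2°).

PF = 0.6796 (lagging, φ = 47.2°)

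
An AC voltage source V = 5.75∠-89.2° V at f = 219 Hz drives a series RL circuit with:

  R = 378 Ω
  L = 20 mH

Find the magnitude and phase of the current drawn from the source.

Step 1 — Angular frequency: ω = 2π·f = 2π·219 = 1376 rad/s.
Step 2 — Component impedances:
  R: Z = R = 378 Ω
  L: Z = jωL = j·1376·0.02 = 0 + j27.52 Ω
Step 3 — Series combination: Z_total = R + L = 378 + j27.52 Ω = 379∠4.2° Ω.
Step 4 — Source phasor: V = 5.75∠-89.2° V = 0.08028 - j5.749 V.
Step 5 — Ohm's law: I = V / Z_total = (0.08028 - j5.749) / (378 + j27.52) = -0.0008903 - j0.01515 A.
Step 6 — Convert to polar: |I| = 0.01517 A, ∠I = -93.4°.

I = 0.01517∠-93.4° A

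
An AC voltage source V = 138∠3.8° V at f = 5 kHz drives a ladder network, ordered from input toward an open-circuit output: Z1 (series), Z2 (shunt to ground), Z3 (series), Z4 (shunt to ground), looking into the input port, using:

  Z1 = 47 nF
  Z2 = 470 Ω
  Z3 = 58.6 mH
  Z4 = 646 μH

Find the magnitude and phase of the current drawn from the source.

Step 1 — Angular frequency: ω = 2π·f = 2π·5000 = 3.142e+04 rad/s.
Step 2 — Component impedances:
  Z1: Z = 1/(jωC) = -j/(ω·C) = 0 - j677.3 Ω
  Z2: Z = R = 470 Ω
  Z3: Z = jωL = j·3.142e+04·0.0586 = 0 + j1841 Ω
  Z4: Z = jωL = j·3.142e+04·0.000646 = 0 + j20.29 Ω
Step 3 — Ladder network (open output): work backward from the far end, alternating series and parallel combinations. Z_in = 441.8 - j565.7 Ω = 717.8∠-52.0° Ω.
Step 4 — Source phasor: V = 138∠3.8° V = 137.7 + j9.146 V.
Step 5 — Ohm's law: I = V / Z_total = (137.7 + j9.146) / (441.8 - j565.7) = 0.108 + j0.159 A.
Step 6 — Convert to polar: |I| = 0.1923 A, ∠I = 55.8°.

I = 0.1923∠55.8° A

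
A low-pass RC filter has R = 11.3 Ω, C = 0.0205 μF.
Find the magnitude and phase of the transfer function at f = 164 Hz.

Step 1 — Angular frequency: ω = 2π·164 = 1030 rad/s.
Step 2 — Transfer function: H(jω) = 1/(1 + jωRC).
Step 3 — Denominator: 1 + jωRC = 1 + j·1030·11.3·2.05e-08 = 1 + j0.0002387.
Step 4 — H = 1 - j0.0002387.
Step 5 — Magnitude: |H| = 1 (-0.0 dB); phase: φ = -0.0°.

|H| = 1 (-0.0 dB), φ = -0.0°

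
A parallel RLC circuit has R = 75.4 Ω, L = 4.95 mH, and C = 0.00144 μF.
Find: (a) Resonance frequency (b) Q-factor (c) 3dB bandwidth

Step 1 — Resonance: ω₀ = 1/√(LC) = 1/√(0.00495·1.44e-09) = 3.746e+05 rad/s.
Step 2 — f₀ = ω₀/(2π) = 5.961e+04 Hz.
Step 3 — Parallel Q: Q = R/(ω₀L) = 75.4/(3.746e+05·0.00495) = 0.04067.
Step 4 — Bandwidth: Δω = ω₀/Q = 9.21e+06 rad/s; BW = Δω/(2π) = 1.466e+06 Hz.

(a) f₀ = 5.961e+04 Hz  (b) Q = 0.04067  (c) BW = 1.466e+06 Hz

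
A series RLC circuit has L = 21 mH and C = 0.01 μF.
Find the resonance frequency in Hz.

Step 1 — Resonance condition Im(Z)=0 gives ω₀ = 1/√(LC).
Step 2 — ω₀ = 1/√(0.021·1e-08) = 6.901e+04 rad/s.
Step 3 — f₀ = ω₀/(2π) = 1.098e+04 Hz.

f₀ = 1.098e+04 Hz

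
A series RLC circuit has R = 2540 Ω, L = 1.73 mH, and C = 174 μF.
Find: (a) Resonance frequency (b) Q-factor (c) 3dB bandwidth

Step 1 — Resonance condition Im(Z)=0 gives ω₀ = 1/√(LC).
Step 2 — ω₀ = 1/√(0.00173·0.000174) = 1823 rad/s.
Step 3 — f₀ = ω₀/(2π) = 290.1 Hz.
Step 4 — Series Q: Q = ω₀L/R = 1823·0.00173/2540 = 0.001241.
Step 5 — 3dB bandwidth: Δω = ω₀/Q = 1.468e+06 rad/s; BW = Δω/(2π) = 2.337e+05 Hz.

(a) f₀ = 290.1 Hz  (b) Q = 0.001241  (c) BW = 2.337e+05 Hz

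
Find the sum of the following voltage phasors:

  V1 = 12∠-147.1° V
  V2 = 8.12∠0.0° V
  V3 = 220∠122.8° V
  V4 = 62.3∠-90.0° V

Step 1 — Convert each phasor to rectangular form:
  V1 = 12·(cos(-147.1°) + j·sin(-147.1°)) = -10.08 - j6.518 V
  V2 = 8.12·(cos(0.0°) + j·sin(0.0°)) = 8.12 V
  V3 = 220·(cos(122.8°) + j·sin(122.8°)) = -119.2 + j184.9 V
  V4 = 62.3·(cos(-90.0°) + j·sin(-90.0°)) = 0 - j62.3 V
Step 2 — Sum components: V_total = -121.1 + j116.1 V.
Step 3 — Convert to polar: |V_total| = 167.8 V, ∠V_total = 136.2°.

V_total = 167.8∠136.2° V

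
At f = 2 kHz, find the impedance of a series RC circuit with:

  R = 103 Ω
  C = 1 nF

Step 1 — Angular frequency: ω = 2π·f = 2π·2000 = 1.257e+04 rad/s.
Step 2 — Component impedances:
  R: Z = R = 103 Ω
  C: Z = 1/(jωC) = -j/(ω·C) = 0 - j7.958e+04 Ω
Step 3 — Series combination: Z_total = R + C = 103 - j7.958e+04 Ω = 7.958e+04∠-89.9° Ω.

Z = 103 - j7.958e+04 Ω = 7.958e+04∠-89.9° Ω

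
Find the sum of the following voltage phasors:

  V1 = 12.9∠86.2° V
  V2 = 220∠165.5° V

Step 1 — Convert each phasor to rectangular form:
  V1 = 12.9·(cos(86.2°) + j·sin(86.2°)) = 0.8549 + j12.87 V
  V2 = 220·(cos(165.5°) + j·sin(165.5°)) = -213 + j55.08 V
Step 2 — Sum components: V_total = -212.1 + j67.96 V.
Step 3 — Convert to polar: |V_total| = 222.8 V, ∠V_total = 162.2°.

V_total = 222.8∠162.2° V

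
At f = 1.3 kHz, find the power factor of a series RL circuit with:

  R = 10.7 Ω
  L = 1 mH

Step 1 — Angular frequency: ω = 2π·f = 2π·1300 = 8168 rad/s.
Step 2 — Component impedances:
  R: Z = R = 10.7 Ω
  L: Z = jωL = j·8168·0.001 = 0 + j8.168 Ω
Step 3 — Series combination: Z_total = R + L = 10.7 + j8.168 Ω = 13.46∠37.4° Ω.
Step 4 — Power factor: PF = cos(φ) = Re(Z)/|Z| = 10.7/13.46 = 0.7949.
Step 5 — Type: Im(Z) = 8.168 ⇒ lagging (phase φ = 37.4°).

PF = 0.7949 (lagging, φ = 37.4°)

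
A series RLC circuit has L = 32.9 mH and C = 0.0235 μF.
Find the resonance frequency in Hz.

Step 1 — Resonance condition Im(Z)=0 gives ω₀ = 1/√(LC).
Step 2 — ω₀ = 1/√(0.0329·2.35e-08) = 3.596e+04 rad/s.
Step 3 — f₀ = ω₀/(2π) = 5724 Hz.

f₀ = 5724 Hz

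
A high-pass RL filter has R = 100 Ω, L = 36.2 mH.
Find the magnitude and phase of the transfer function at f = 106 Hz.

Step 1 — Angular frequency: ω = 2π·106 = 666 rad/s.
Step 2 — Transfer function: H(jω) = jωL/(R + jωL).
Step 3 — Numerator jωL = j·24.11; denominator R + jωL = 100 + j24.11.
Step 4 — H = 0.05494 + j0.2279.
Step 5 — Magnitude: |H| = 0.2344 (-12.6 dB); phase: φ = 76.4°.

|H| = 0.2344 (-12.6 dB), φ = 76.4°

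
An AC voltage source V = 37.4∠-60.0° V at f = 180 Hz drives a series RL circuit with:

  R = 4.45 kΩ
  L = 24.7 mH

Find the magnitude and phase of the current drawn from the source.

Step 1 — Angular frequency: ω = 2π·f = 2π·180 = 1131 rad/s.
Step 2 — Component impedances:
  R: Z = R = 4450 Ω
  L: Z = jωL = j·1131·0.0247 = 0 + j27.94 Ω
Step 3 — Series combination: Z_total = R + L = 4450 + j27.94 Ω = 4450∠0.4° Ω.
Step 4 — Source phasor: V = 37.4∠-60.0° V = 18.7 - j32.39 V.
Step 5 — Ohm's law: I = V / Z_total = (18.7 - j32.39) / (4450 + j27.94) = 0.004156 - j0.007305 A.
Step 6 — Convert to polar: |I| = 0.008404 A, ∠I = -60.4°.

I = 0.008404∠-60.4° A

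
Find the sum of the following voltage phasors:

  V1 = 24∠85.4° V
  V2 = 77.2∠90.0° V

Step 1 — Convert each phasor to rectangular form:
  V1 = 24·(cos(85.4°) + j·sin(85.4°)) = 1.925 + j23.92 V
  V2 = 77.2·(cos(90.0°) + j·sin(90.0°)) = 0 + j77.2 V
Step 2 — Sum components: V_total = 1.925 + j101.1 V.
Step 3 — Convert to polar: |V_total| = 101.1 V, ∠V_total = 88.9°.

V_total = 101.1∠88.9° V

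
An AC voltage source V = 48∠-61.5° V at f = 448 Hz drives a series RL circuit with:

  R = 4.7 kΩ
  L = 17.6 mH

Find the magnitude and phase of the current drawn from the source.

Step 1 — Angular frequency: ω = 2π·f = 2π·448 = 2815 rad/s.
Step 2 — Component impedances:
  R: Z = R = 4700 Ω
  L: Z = jωL = j·2815·0.0176 = 0 + j49.54 Ω
Step 3 — Series combination: Z_total = R + L = 4700 + j49.54 Ω = 4700∠0.6° Ω.
Step 4 — Source phasor: V = 48∠-61.5° V = 22.9 - j42.18 V.
Step 5 — Ohm's law: I = V / Z_total = (22.9 - j42.18) / (4700 + j49.54) = 0.004778 - j0.009026 A.
Step 6 — Convert to polar: |I| = 0.01021 A, ∠I = -62.1°.

I = 0.01021∠-62.1° A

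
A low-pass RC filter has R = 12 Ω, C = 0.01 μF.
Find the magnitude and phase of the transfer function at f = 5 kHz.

Step 1 — Angular frequency: ω = 2π·5000 = 3.142e+04 rad/s.
Step 2 — Transfer function: H(jω) = 1/(1 + jωRC).
Step 3 — Denominator: 1 + jωRC = 1 + j·3.142e+04·12·1e-08 = 1 + j0.00377.
Step 4 — H = 1 - j0.00377.
Step 5 — Magnitude: |H| = 1 (-0.0 dB); phase: φ = -0.2°.

|H| = 1 (-0.0 dB), φ = -0.2°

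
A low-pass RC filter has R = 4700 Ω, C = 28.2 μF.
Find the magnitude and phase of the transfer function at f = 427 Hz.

Step 1 — Angular frequency: ω = 2π·427 = 2683 rad/s.
Step 2 — Transfer function: H(jω) = 1/(1 + jωRC).
Step 3 — Denominator: 1 + jωRC = 1 + j·2683·4700·2.82e-05 = 1 + j355.6.
Step 4 — H = 7.908e-06 - j0.002812.
Step 5 — Magnitude: |H| = 0.002812 (-51.0 dB); phase: φ = -89.8°.

|H| = 0.002812 (-51.0 dB), φ = -89.8°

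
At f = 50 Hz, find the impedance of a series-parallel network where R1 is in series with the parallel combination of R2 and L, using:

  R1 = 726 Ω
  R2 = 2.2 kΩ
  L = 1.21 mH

Step 1 — Angular frequency: ω = 2π·f = 2π·50 = 314.2 rad/s.
Step 2 — Component impedances:
  R1: Z = R = 726 Ω
  R2: Z = R = 2200 Ω
  L: Z = jωL = j·314.2·0.00121 = 0 + j0.3801 Ω
Step 3 — Parallel branch: R2 || L = 1/(1/R2 + 1/L) = 6.568e-05 + j0.3801 Ω.
Step 4 — Series with R1: Z_total = R1 + (R2 || L) = 726 + j0.3801 Ω = 726∠0.0° Ω.

Z = 726 + j0.3801 Ω = 726∠0.0° Ω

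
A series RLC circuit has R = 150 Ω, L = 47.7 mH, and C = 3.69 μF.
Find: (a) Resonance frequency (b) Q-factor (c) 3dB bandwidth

Step 1 — Resonance condition Im(Z)=0 gives ω₀ = 1/√(LC).
Step 2 — ω₀ = 1/√(0.0477·3.69e-06) = 2384 rad/s.
Step 3 — f₀ = ω₀/(2π) = 379.4 Hz.
Step 4 — Series Q: Q = ω₀L/R = 2384·0.0477/150 = 0.758.
Step 5 — 3dB bandwidth: Δω = ω₀/Q = 3145 rad/s; BW = Δω/(2π) = 500.5 Hz.

(a) f₀ = 379.4 Hz  (b) Q = 0.758  (c) BW = 500.5 Hz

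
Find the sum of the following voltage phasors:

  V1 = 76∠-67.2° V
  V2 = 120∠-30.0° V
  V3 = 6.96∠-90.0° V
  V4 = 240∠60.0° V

Step 1 — Convert each phasor to rectangular form:
  V1 = 76·(cos(-67.2°) + j·sin(-67.2°)) = 29.45 - j70.06 V
  V2 = 120·(cos(-30.0°) + j·sin(-30.0°)) = 103.9 - j60 V
  V3 = 6.96·(cos(-90.0°) + j·sin(-90.0°)) = 0 - j6.96 V
  V4 = 240·(cos(60.0°) + j·sin(60.0°)) = 120 + j207.8 V
Step 2 — Sum components: V_total = 253.4 + j70.82 V.
Step 3 — Convert to polar: |V_total| = 263.1 V, ∠V_total = 15.6°.

V_total = 263.1∠15.6° V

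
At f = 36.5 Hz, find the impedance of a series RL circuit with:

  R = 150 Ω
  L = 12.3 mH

Step 1 — Angular frequency: ω = 2π·f = 2π·36.5 = 229.3 rad/s.
Step 2 — Component impedances:
  R: Z = R = 150 Ω
  L: Z = jωL = j·229.3·0.0123 = 0 + j2.821 Ω
Step 3 — Series combination: Z_total = R + L = 150 + j2.821 Ω = 150∠1.1° Ω.

Z = 150 + j2.821 Ω = 150∠1.1° Ω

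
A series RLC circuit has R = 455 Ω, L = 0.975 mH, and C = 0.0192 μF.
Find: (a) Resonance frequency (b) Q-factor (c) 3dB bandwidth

Step 1 — Resonance: ω₀ = 1/√(LC) = 1/√(0.000975·1.92e-08) = 2.311e+05 rad/s.
Step 2 — f₀ = ω₀/(2π) = 3.678e+04 Hz.
Step 3 — Series Q: Q = ω₀L/R = 2.311e+05·0.000975/455 = 0.4953.
Step 4 — Bandwidth: Δω = ω₀/Q = 4.667e+05 rad/s; BW = Δω/(2π) = 7.427e+04 Hz.

(a) f₀ = 3.678e+04 Hz  (b) Q = 0.4953  (c) BW = 7.427e+04 Hz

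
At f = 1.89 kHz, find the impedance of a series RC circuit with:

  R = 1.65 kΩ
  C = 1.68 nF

Step 1 — Angular frequency: ω = 2π·f = 2π·1890 = 1.188e+04 rad/s.
Step 2 — Component impedances:
  R: Z = R = 1650 Ω
  C: Z = 1/(jωC) = -j/(ω·C) = 0 - j5.012e+04 Ω
Step 3 — Series combination: Z_total = R + C = 1650 - j5.012e+04 Ω = 5.015e+04∠-88.1° Ω.

Z = 1650 - j5.012e+04 Ω = 5.015e+04∠-88.1° Ω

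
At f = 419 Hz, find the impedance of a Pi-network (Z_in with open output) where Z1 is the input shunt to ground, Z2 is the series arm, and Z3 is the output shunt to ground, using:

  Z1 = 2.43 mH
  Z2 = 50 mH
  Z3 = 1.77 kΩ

Step 1 — Angular frequency: ω = 2π·f = 2π·419 = 2633 rad/s.
Step 2 — Component impedances:
  Z1: Z = jωL = j·2633·0.00243 = 0 + j6.397 Ω
  Z2: Z = jωL = j·2633·0.05 = 0 + j131.6 Ω
  Z3: Z = R = 1770 Ω
Step 3 — With open output, the series arm Z2 and the output shunt Z3 appear in series to ground: Z2 + Z3 = 1770 + j131.6 Ω.
Step 4 — Parallel with input shunt Z1: Z_in = Z1 || (Z2 + Z3) = 0.02298 + j6.396 Ω = 6.396∠89.8° Ω.

Z = 0.02298 + j6.396 Ω = 6.396∠89.8° Ω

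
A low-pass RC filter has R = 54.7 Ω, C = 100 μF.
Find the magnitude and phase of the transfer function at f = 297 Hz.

Step 1 — Angular frequency: ω = 2π·297 = 1866 rad/s.
Step 2 — Transfer function: H(jω) = 1/(1 + jωRC).
Step 3 — Denominator: 1 + jωRC = 1 + j·1866·54.7·0.0001 = 1 + j10.21.
Step 4 — H = 0.009506 - j0.09703.
Step 5 — Magnitude: |H| = 0.0975 (-20.2 dB); phase: φ = -84.4°.

|H| = 0.0975 (-20.2 dB), φ = -84.4°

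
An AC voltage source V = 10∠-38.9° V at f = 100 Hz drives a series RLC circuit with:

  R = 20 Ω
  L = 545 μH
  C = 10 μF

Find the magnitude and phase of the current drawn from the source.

Step 1 — Angular frequency: ω = 2π·f = 2π·100 = 628.3 rad/s.
Step 2 — Component impedances:
  R: Z = R = 20 Ω
  L: Z = jωL = j·628.3·0.000545 = 0 + j0.3424 Ω
  C: Z = 1/(jωC) = -j/(ω·C) = 0 - j159.2 Ω
Step 3 — Series combination: Z_total = R + L + C = 20 - j158.8 Ω = 160.1∠-82.8° Ω.
Step 4 — Source phasor: V = 10∠-38.9° V = 7.782 - j6.28 V.
Step 5 — Ohm's law: I = V / Z_total = (7.782 - j6.28) / (20 - j158.8) = 0.045 + j0.04334 A.
Step 6 — Convert to polar: |I| = 0.06247 A, ∠I = 43.9°.

I = 0.06247∠43.9° A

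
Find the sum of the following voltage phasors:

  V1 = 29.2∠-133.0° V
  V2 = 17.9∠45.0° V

Step 1 — Convert each phasor to rectangular form:
  V1 = 29.2·(cos(-133.0°) + j·sin(-133.0°)) = -19.91 - j21.36 V
  V2 = 17.9·(cos(45.0°) + j·sin(45.0°)) = 12.66 + j12.66 V
Step 2 — Sum components: V_total = -7.257 - j8.698 V.
Step 3 — Convert to polar: |V_total| = 11.33 V, ∠V_total = -129.8°.

V_total = 11.33∠-129.8° V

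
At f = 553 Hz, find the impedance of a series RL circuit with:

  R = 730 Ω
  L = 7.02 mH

Step 1 — Angular frequency: ω = 2π·f = 2π·553 = 3475 rad/s.
Step 2 — Component impedances:
  R: Z = R = 730 Ω
  L: Z = jωL = j·3475·0.00702 = 0 + j24.39 Ω
Step 3 — Series combination: Z_total = R + L = 730 + j24.39 Ω = 730.4∠1.9° Ω.

Z = 730 + j24.39 Ω = 730.4∠1.9° Ω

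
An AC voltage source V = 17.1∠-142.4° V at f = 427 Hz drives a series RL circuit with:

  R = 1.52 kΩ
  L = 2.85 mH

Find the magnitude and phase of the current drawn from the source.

Step 1 — Angular frequency: ω = 2π·f = 2π·427 = 2683 rad/s.
Step 2 — Component impedances:
  R: Z = R = 1520 Ω
  L: Z = jωL = j·2683·0.00285 = 0 + j7.646 Ω
Step 3 — Series combination: Z_total = R + L = 1520 + j7.646 Ω = 1520∠0.3° Ω.
Step 4 — Source phasor: V = 17.1∠-142.4° V = -13.55 - j10.43 V.
Step 5 — Ohm's law: I = V / Z_total = (-13.55 - j10.43) / (1520 + j7.646) = -0.008948 - j0.006819 A.
Step 6 — Convert to polar: |I| = 0.01125 A, ∠I = -142.7°.

I = 0.01125∠-142.7° A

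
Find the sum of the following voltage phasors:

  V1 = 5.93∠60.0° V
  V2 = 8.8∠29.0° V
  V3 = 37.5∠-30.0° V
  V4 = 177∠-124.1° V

Step 1 — Convert each phasor to rectangular form:
  V1 = 5.93·(cos(60.0°) + j·sin(60.0°)) = 2.965 + j5.136 V
  V2 = 8.8·(cos(29.0°) + j·sin(29.0°)) = 7.697 + j4.266 V
  V3 = 37.5·(cos(-30.0°) + j·sin(-30.0°)) = 32.48 - j18.75 V
  V4 = 177·(cos(-124.1°) + j·sin(-124.1°)) = -99.23 - j146.6 V
Step 2 — Sum components: V_total = -56.1 - j155.9 V.
Step 3 — Convert to polar: |V_total| = 165.7 V, ∠V_total = -109.8°.

V_total = 165.7∠-109.8° V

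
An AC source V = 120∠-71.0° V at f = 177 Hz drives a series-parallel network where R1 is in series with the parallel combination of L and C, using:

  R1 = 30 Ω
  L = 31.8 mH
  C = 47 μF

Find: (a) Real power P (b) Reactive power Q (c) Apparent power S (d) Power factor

Step 1 — Angular frequency: ω = 2π·f = 2π·177 = 1112 rad/s.
Step 2 — Component impedances:
  R1: Z = R = 30 Ω
  L: Z = jωL = j·1112·0.0318 = 0 + j35.37 Ω
  C: Z = 1/(jωC) = -j/(ω·C) = 0 - j19.13 Ω
Step 3 — Parallel branch: L || C = 1/(1/L + 1/C) = 0 - j41.68 Ω.
Step 4 — Series with R1: Z_total = R1 + (L || C) = 30 - j41.68 Ω = 51.35∠-54.3° Ω.
Step 5 — Source phasor: V = 120∠-71.0° V = 39.07 - j113.5 V.
Step 6 — Current: I = V / Z = 2.238 - j0.6733 A = 2.337∠-16.7° A.
Step 7 — Complex power: S = V·I* = 163.8 - j227.6 VA.
Step 8 — Real power: P = Re(S) = 163.8 W.
Step 9 — Reactive power: Q = Im(S) = -227.6 VAR.
Step 10 — Apparent power: |S| = 280.4 VA.
Step 11 — Power factor: PF = P/|S| = 0.5842 (leading).

(a) P = 163.8 W  (b) Q = -227.6 VAR  (c) S = 280.4 VA  (d) PF = 0.5842 (leading)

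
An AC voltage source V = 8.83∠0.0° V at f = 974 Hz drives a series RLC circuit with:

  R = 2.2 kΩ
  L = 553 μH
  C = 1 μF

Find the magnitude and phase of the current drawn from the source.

Step 1 — Angular frequency: ω = 2π·f = 2π·974 = 6120 rad/s.
Step 2 — Component impedances:
  R: Z = R = 2200 Ω
  L: Z = jωL = j·6120·0.000553 = 0 + j3.384 Ω
  C: Z = 1/(jωC) = -j/(ω·C) = 0 - j163.4 Ω
Step 3 — Series combination: Z_total = R + L + C = 2200 - j160 Ω = 2206∠-4.2° Ω.
Step 4 — Source phasor: V = 8.83∠0.0° V = 8.83 V.
Step 5 — Ohm's law: I = V / Z_total = (8.83) / (2200 - j160) = 0.003993 + j0.0002904 A.
Step 6 — Convert to polar: |I| = 0.004003 A, ∠I = 4.2°.

I = 0.004003∠4.2° A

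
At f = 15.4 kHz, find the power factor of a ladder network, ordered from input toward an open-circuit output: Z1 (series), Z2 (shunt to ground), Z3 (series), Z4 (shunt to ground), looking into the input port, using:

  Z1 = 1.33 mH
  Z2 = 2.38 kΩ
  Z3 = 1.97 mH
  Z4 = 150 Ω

Step 1 — Angular frequency: ω = 2π·f = 2π·1.54e+04 = 9.676e+04 rad/s.
Step 2 — Component impedances:
  Z1: Z = jωL = j·9.676e+04·0.00133 = 0 + j128.7 Ω
  Z2: Z = R = 2380 Ω
  Z3: Z = jωL = j·9.676e+04·0.00197 = 0 + j190.6 Ω
  Z4: Z = R = 150 Ω
Step 3 — Ladder network (open output): work backward from the far end, alternating series and parallel combinations. Z_in = 153.7 + j296.4 Ω = 333.9∠62.6° Ω.
Step 4 — Power factor: PF = cos(φ) = Re(Z)/|Z| = 153.74/333.92 = 0.4604.
Step 5 — Type: Im(Z) = 296.4 ⇒ lagging (phase φ = 62.6°).

PF = 0.4604 (lagging, φ = 62.6°)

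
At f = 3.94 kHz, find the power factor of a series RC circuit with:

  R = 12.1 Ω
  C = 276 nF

Step 1 — Angular frequency: ω = 2π·f = 2π·3940 = 2.476e+04 rad/s.
Step 2 — Component impedances:
  R: Z = R = 12.1 Ω
  C: Z = 1/(jωC) = -j/(ω·C) = 0 - j146.4 Ω
Step 3 — Series combination: Z_total = R + C = 12.1 - j146.4 Ω = 146.9∠-85.3° Ω.
Step 4 — Power factor: PF = cos(φ) = Re(Z)/|Z| = 12.1/146.86 = 0.08239.
Step 5 — Type: Im(Z) = -146.4 ⇒ leading (phase φ = -85.3°).

PF = 0.08239 (leading, φ = -85.3°)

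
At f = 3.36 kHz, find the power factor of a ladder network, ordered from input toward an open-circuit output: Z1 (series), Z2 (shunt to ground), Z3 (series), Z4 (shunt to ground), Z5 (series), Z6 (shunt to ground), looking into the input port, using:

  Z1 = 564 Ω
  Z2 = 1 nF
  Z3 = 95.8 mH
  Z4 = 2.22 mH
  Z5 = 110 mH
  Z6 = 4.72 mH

Step 1 — Angular frequency: ω = 2π·f = 2π·3360 = 2.111e+04 rad/s.
Step 2 — Component impedances:
  Z1: Z = R = 564 Ω
  Z2: Z = 1/(jωC) = -j/(ω·C) = 0 - j4.737e+04 Ω
  Z3: Z = jωL = j·2.111e+04·0.0958 = 0 + j2022 Ω
  Z4: Z = jωL = j·2.111e+04·0.00222 = 0 + j46.87 Ω
  Z5: Z = jωL = j·2.111e+04·0.11 = 0 + j2322 Ω
  Z6: Z = jωL = j·2.111e+04·0.00472 = 0 + j99.65 Ω
Step 3 — Ladder network (open output): work backward from the far end, alternating series and parallel combinations. Z_in = 564 + j2163 Ω = 2235∠75.4° Ω.
Step 4 — Power factor: PF = cos(φ) = Re(Z)/|Z| = 564/2235 = 0.2523.
Step 5 — Type: Im(Z) = 2163 ⇒ lagging (phase φ = 75.4°).

PF = 0.2523 (lagging, φ = 75.4°)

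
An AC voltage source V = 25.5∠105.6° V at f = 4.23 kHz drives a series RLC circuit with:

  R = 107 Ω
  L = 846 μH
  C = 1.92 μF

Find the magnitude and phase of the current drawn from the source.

Step 1 — Angular frequency: ω = 2π·f = 2π·4230 = 2.658e+04 rad/s.
Step 2 — Component impedances:
  R: Z = R = 107 Ω
  L: Z = jωL = j·2.658e+04·0.000846 = 0 + j22.48 Ω
  C: Z = 1/(jωC) = -j/(ω·C) = 0 - j19.6 Ω
Step 3 — Series combination: Z_total = R + L + C = 107 + j2.888 Ω = 107∠1.5° Ω.
Step 4 — Source phasor: V = 25.5∠105.6° V = -6.857 + j24.56 V.
Step 5 — Ohm's law: I = V / Z_total = (-6.857 + j24.56) / (107 + j2.888) = -0.05785 + j0.2311 A.
Step 6 — Convert to polar: |I| = 0.2382 A, ∠I = 104.1°.

I = 0.2382∠104.1° A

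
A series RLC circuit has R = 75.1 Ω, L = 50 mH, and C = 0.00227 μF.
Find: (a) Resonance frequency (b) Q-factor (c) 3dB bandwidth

Step 1 — Resonance condition Im(Z)=0 gives ω₀ = 1/√(LC).
Step 2 — ω₀ = 1/√(0.05·2.27e-09) = 9.386e+04 rad/s.
Step 3 — f₀ = ω₀/(2π) = 1.494e+04 Hz.
Step 4 — Series Q: Q = ω₀L/R = 9.386e+04·0.05/75.1 = 62.49.
Step 5 — 3dB bandwidth: Δω = ω₀/Q = 1502 rad/s; BW = Δω/(2π) = 239.1 Hz.

(a) f₀ = 1.494e+04 Hz  (b) Q = 62.49  (c) BW = 239.1 Hz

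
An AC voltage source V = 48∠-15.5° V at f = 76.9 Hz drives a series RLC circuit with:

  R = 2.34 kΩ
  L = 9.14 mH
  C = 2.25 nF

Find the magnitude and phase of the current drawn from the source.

Step 1 — Angular frequency: ω = 2π·f = 2π·76.9 = 483.2 rad/s.
Step 2 — Component impedances:
  R: Z = R = 2340 Ω
  L: Z = jωL = j·483.2·0.00914 = 0 + j4.416 Ω
  C: Z = 1/(jωC) = -j/(ω·C) = 0 - j9.198e+05 Ω
Step 3 — Series combination: Z_total = R + L + C = 2340 - j9.198e+05 Ω = 9.198e+05∠-89.9° Ω.
Step 4 — Source phasor: V = 48∠-15.5° V = 46.25 - j12.83 V.
Step 5 — Ohm's law: I = V / Z_total = (46.25 - j12.83) / (2340 - j9.198e+05) = 1.407e-05 + j5.025e-05 A.
Step 6 — Convert to polar: |I| = 5.218e-05 A, ∠I = 74.4°.

I = 5.218e-05∠74.4° A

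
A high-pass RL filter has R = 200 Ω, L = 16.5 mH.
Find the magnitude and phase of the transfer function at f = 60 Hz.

Step 1 — Angular frequency: ω = 2π·60 = 377 rad/s.
Step 2 — Transfer function: H(jω) = jωL/(R + jωL).
Step 3 — Numerator jωL = j·6.22; denominator R + jωL = 200 + j6.22.
Step 4 — H = 0.0009664 + j0.03107.
Step 5 — Magnitude: |H| = 0.03109 (-30.1 dB); phase: φ = 88.2°.

|H| = 0.03109 (-30.1 dB), φ = 88.2°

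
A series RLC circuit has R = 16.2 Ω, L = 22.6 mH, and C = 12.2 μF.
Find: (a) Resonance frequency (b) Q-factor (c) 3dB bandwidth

Step 1 — Resonance condition Im(Z)=0 gives ω₀ = 1/√(LC).
Step 2 — ω₀ = 1/√(0.0226·1.22e-05) = 1904 rad/s.
Step 3 — f₀ = ω₀/(2π) = 303.1 Hz.
Step 4 — Series Q: Q = ω₀L/R = 1904·0.0226/16.2 = 2.657.
Step 5 — 3dB bandwidth: Δω = ω₀/Q = 716.8 rad/s; BW = Δω/(2π) = 114.1 Hz.

(a) f₀ = 303.1 Hz  (b) Q = 2.657  (c) BW = 114.1 Hz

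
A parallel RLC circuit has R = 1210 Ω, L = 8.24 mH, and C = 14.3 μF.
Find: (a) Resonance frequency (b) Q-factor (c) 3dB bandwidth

Step 1 — Resonance: ω₀ = 1/√(LC) = 1/√(0.00824·1.43e-05) = 2913 rad/s.
Step 2 — f₀ = ω₀/(2π) = 463.6 Hz.
Step 3 — Parallel Q: Q = R/(ω₀L) = 1210/(2913·0.00824) = 50.41.
Step 4 — Bandwidth: Δω = ω₀/Q = 57.79 rad/s; BW = Δω/(2π) = 9.198 Hz.

(a) f₀ = 463.6 Hz  (b) Q = 50.41  (c) BW = 9.198 Hz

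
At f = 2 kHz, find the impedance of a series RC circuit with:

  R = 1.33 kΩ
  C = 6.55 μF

Step 1 — Angular frequency: ω = 2π·f = 2π·2000 = 1.257e+04 rad/s.
Step 2 — Component impedances:
  R: Z = R = 1330 Ω
  C: Z = 1/(jωC) = -j/(ω·C) = 0 - j12.15 Ω
Step 3 — Series combination: Z_total = R + C = 1330 - j12.15 Ω = 1330∠-0.5° Ω.

Z = 1330 - j12.15 Ω = 1330∠-0.5° Ω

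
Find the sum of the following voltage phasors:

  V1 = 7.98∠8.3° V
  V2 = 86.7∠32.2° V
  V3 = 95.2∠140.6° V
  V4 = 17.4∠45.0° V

Step 1 — Convert each phasor to rectangular form:
  V1 = 7.98·(cos(8.3°) + j·sin(8.3°)) = 7.896 + j1.152 V
  V2 = 86.7·(cos(32.2°) + j·sin(32.2°)) = 73.36 + j46.2 V
  V3 = 95.2·(cos(140.6°) + j·sin(140.6°)) = -73.56 + j60.43 V
  V4 = 17.4·(cos(45.0°) + j·sin(45.0°)) = 12.3 + j12.3 V
Step 2 — Sum components: V_total = 20 + j120.1 V.
Step 3 — Convert to polar: |V_total| = 121.7 V, ∠V_total = 80.5°.

V_total = 121.7∠80.5° V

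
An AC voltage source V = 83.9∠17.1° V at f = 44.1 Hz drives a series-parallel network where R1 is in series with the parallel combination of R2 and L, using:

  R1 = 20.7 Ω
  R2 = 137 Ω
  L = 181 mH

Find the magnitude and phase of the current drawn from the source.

Step 1 — Angular frequency: ω = 2π·f = 2π·44.1 = 277.1 rad/s.
Step 2 — Component impedances:
  R1: Z = R = 20.7 Ω
  R2: Z = R = 137 Ω
  L: Z = jωL = j·277.1·0.181 = 0 + j50.15 Ω
Step 3 — Parallel branch: R2 || L = 1/(1/R2 + 1/L) = 16.19 + j44.23 Ω.
Step 4 — Series with R1: Z_total = R1 + (R2 || L) = 36.89 + j44.23 Ω = 57.59∠50.2° Ω.
Step 5 — Source phasor: V = 83.9∠17.1° V = 80.19 + j24.67 V.
Step 6 — Ohm's law: I = V / Z_total = (80.19 + j24.67) / (36.89 + j44.23) = 1.221 - j0.7949 A.
Step 7 — Convert to polar: |I| = 1.457 A, ∠I = -33.1°.

I = 1.457∠-33.1° A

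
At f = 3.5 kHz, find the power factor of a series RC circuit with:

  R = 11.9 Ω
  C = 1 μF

Step 1 — Angular frequency: ω = 2π·f = 2π·3500 = 2.199e+04 rad/s.
Step 2 — Component impedances:
  R: Z = R = 11.9 Ω
  C: Z = 1/(jωC) = -j/(ω·C) = 0 - j45.47 Ω
Step 3 — Series combination: Z_total = R + C = 11.9 - j45.47 Ω = 47∠-75.3° Ω.
Step 4 — Power factor: PF = cos(φ) = Re(Z)/|Z| = 11.9/47 = 0.2532.
Step 5 — Type: Im(Z) = -45.47 ⇒ leading (phase φ = -75.3°).

PF = 0.2532 (leading, φ = -75.3°)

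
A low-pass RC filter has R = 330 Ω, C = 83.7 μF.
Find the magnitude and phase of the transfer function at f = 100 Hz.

Step 1 — Angular frequency: ω = 2π·100 = 628.3 rad/s.
Step 2 — Transfer function: H(jω) = 1/(1 + jωRC).
Step 3 — Denominator: 1 + jωRC = 1 + j·628.3·330·8.37e-05 = 1 + j17.35.
Step 4 — H = 0.003309 - j0.05743.
Step 5 — Magnitude: |H| = 0.05753 (-24.8 dB); phase: φ = -86.7°.

|H| = 0.05753 (-24.8 dB), φ = -86.7°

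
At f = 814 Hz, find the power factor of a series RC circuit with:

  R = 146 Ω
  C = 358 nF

Step 1 — Angular frequency: ω = 2π·f = 2π·814 = 5115 rad/s.
Step 2 — Component impedances:
  R: Z = R = 146 Ω
  C: Z = 1/(jωC) = -j/(ω·C) = 0 - j546.2 Ω
Step 3 — Series combination: Z_total = R + C = 146 - j546.2 Ω = 565.3∠-75.0° Ω.
Step 4 — Power factor: PF = cos(φ) = Re(Z)/|Z| = 146/565.3 = 0.2583.
Step 5 — Type: Im(Z) = -546.2 ⇒ leading (phase φ = -75.0°).

PF = 0.2583 (leading, φ = -75.0°)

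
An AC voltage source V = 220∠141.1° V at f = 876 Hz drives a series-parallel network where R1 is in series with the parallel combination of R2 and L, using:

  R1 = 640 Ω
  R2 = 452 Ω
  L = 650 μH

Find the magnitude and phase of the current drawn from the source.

Step 1 — Angular frequency: ω = 2π·f = 2π·876 = 5504 rad/s.
Step 2 — Component impedances:
  R1: Z = R = 640 Ω
  R2: Z = R = 452 Ω
  L: Z = jωL = j·5504·0.00065 = 0 + j3.578 Ω
Step 3 — Parallel branch: R2 || L = 1/(1/R2 + 1/L) = 0.02832 + j3.577 Ω.
Step 4 — Series with R1: Z_total = R1 + (R2 || L) = 640 + j3.577 Ω = 640∠0.3° Ω.
Step 5 — Source phasor: V = 220∠141.1° V = -171.2 + j138.2 V.
Step 6 — Ohm's law: I = V / Z_total = (-171.2 + j138.2) / (640 + j3.577) = -0.2663 + j0.2173 A.
Step 7 — Convert to polar: |I| = 0.3437 A, ∠I = 140.8°.

I = 0.3437∠140.8° A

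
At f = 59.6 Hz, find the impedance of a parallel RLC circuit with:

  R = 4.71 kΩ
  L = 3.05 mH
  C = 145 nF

Step 1 — Angular frequency: ω = 2π·f = 2π·59.6 = 374.5 rad/s.
Step 2 — Component impedances:
  R: Z = R = 4710 Ω
  L: Z = jωL = j·374.5·0.00305 = 0 + j1.142 Ω
  C: Z = 1/(jωC) = -j/(ω·C) = 0 - j1.842e+04 Ω
Step 3 — Parallel combination: 1/Z_total = 1/R + 1/L + 1/C; Z_total = 0.000277 + j1.142 Ω = 1.142∠90.0° Ω.

Z = 0.000277 + j1.142 Ω = 1.142∠90.0° Ω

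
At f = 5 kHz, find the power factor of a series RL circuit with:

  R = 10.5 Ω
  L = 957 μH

Step 1 — Angular frequency: ω = 2π·f = 2π·5000 = 3.142e+04 rad/s.
Step 2 — Component impedances:
  R: Z = R = 10.5 Ω
  L: Z = jωL = j·3.142e+04·0.000957 = 0 + j30.07 Ω
Step 3 — Series combination: Z_total = R + L = 10.5 + j30.07 Ω = 31.85∠70.7° Ω.
Step 4 — Power factor: PF = cos(φ) = Re(Z)/|Z| = 10.5/31.85 = 0.3297.
Step 5 — Type: Im(Z) = 30.07 ⇒ lagging (phase φ = 70.7°).

PF = 0.3297 (lagging, φ = 70.7°)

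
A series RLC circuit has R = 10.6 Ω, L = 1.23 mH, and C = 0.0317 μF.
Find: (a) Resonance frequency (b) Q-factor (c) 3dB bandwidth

Step 1 — Resonance: ω₀ = 1/√(LC) = 1/√(0.00123·3.17e-08) = 1.601e+05 rad/s.
Step 2 — f₀ = ω₀/(2π) = 2.549e+04 Hz.
Step 3 — Series Q: Q = ω₀L/R = 1.601e+05·0.00123/10.6 = 18.58.
Step 4 — Bandwidth: Δω = ω₀/Q = 8618 rad/s; BW = Δω/(2π) = 1372 Hz.

(a) f₀ = 2.549e+04 Hz  (b) Q = 18.58  (c) BW = 1372 Hz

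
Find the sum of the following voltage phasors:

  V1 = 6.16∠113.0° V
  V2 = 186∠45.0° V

Step 1 — Convert each phasor to rectangular form:
  V1 = 6.16·(cos(113.0°) + j·sin(113.0°)) = -2.407 + j5.67 V
  V2 = 186·(cos(45.0°) + j·sin(45.0°)) = 131.5 + j131.5 V
Step 2 — Sum components: V_total = 129.1 + j137.2 V.
Step 3 — Convert to polar: |V_total| = 188.4 V, ∠V_total = 46.7°.

V_total = 188.4∠46.7° V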